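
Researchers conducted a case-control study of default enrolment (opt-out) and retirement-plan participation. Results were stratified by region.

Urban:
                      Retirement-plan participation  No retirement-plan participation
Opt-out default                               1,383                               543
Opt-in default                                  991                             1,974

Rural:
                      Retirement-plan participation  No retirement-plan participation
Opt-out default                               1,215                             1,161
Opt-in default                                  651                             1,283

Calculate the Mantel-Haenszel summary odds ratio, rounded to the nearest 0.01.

3.22

OR_MH = Σ(aᵢdᵢ/nᵢ) / Σ(bᵢcᵢ/nᵢ), where nᵢ is the stratum total.
Stratum 1 (Urban): n = 4891; a·d/n = 1383·1974/4891 = 558.1767; b·c/n = 543·991/4891 = 110.0211
Stratum 2 (Rural): n = 4310; a·d/n = 1215·1283/4310 = 361.6810; b·c/n = 1161·651/4310 = 175.3622
OR_MH = (558.1767 + 361.6810) / (110.0211 + 175.3622) = 919.8576 / 285.3832 = 3.22324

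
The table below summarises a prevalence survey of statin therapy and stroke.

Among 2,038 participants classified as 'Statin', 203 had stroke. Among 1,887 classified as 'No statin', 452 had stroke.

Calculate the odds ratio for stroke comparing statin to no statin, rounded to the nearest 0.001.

0.351

From the description: a = 203, b = 1835, c = 452, d = 1435.
OR = (a·d)/(b·c) = (203 × 1435) / (1835 × 452) = 291305 / 829420 = 0.35122
Exposure is associated with lower odds of stroke (OR = 0.35 < 1).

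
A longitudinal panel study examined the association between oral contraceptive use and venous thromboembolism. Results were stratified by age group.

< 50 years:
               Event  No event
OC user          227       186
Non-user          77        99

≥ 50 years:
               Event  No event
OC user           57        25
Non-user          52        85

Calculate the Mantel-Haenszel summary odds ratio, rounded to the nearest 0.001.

OR_MH = Σ(aᵢdᵢ/nᵢ) / Σ(bᵢcᵢ/nᵢ), where nᵢ is the stratum total.
Stratum 1 (< 50 years): n = 589; a·d/n = 227·99/589 = 38.1545; b·c/n = 186·77/589 = 24.3158
Stratum 2 (≥ 50 years): n = 219; a·d/n = 57·85/219 = 22.1233; b·c/n = 25·52/219 = 5.9361
OR_MH = (38.1545 + 22.1233) / (24.3158 + 5.9361) = 60.2778 / 30.2519 = 1.99253

1.993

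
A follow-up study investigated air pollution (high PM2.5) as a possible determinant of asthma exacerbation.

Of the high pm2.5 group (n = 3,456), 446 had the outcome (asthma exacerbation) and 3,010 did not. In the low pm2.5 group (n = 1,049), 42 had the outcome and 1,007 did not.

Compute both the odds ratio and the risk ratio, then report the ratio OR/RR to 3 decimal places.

From the description: a = 446, b = 3010, c = 42, d = 1007.
OR = (446·1007)/(3010·42) = 449122/126420 = 3.55262
Risk in exposed = 446/3456 = 0.12905; risk in unexposed = 42/1049 = 0.04004; RR = 3.22320
OR/RR = 3.55262 / 3.22320 = 1.10220
The outcome is not rare, so the OR lies further from 1 than the RR.

1.102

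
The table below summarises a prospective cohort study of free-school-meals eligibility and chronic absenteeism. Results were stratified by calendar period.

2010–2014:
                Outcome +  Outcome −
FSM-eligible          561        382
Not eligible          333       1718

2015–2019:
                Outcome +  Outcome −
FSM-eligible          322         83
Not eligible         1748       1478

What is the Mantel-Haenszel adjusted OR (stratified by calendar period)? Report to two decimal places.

5.49

OR_MH = Σ(aᵢdᵢ/nᵢ) / Σ(bᵢcᵢ/nᵢ), where nᵢ is the stratum total.
Stratum 1 (2010–2014): n = 2994; a·d/n = 561·1718/2994 = 321.9098; b·c/n = 382·333/2994 = 42.4870
Stratum 2 (2015–2019): n = 3631; a·d/n = 322·1478/3631 = 131.0702; b·c/n = 83·1748/3631 = 39.9570
OR_MH = (321.9098 + 131.0702) / (42.4870 + 39.9570) = 452.9800 / 82.4440 = 5.49440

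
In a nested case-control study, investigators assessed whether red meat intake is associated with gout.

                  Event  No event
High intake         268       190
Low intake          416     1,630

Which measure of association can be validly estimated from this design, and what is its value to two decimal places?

5.53

Cells: a = 268, b = 190, c = 416, d = 1630.
This is a nested case-control study: participants were sampled on outcome status, so risks in the source population cannot be estimated directly — relative risk is not valid here. The odds ratio is the appropriate measure.
OR = (a·d)/(b·c) = (268 × 1630) / (190 × 416) = 436840 / 79040 = 5.52682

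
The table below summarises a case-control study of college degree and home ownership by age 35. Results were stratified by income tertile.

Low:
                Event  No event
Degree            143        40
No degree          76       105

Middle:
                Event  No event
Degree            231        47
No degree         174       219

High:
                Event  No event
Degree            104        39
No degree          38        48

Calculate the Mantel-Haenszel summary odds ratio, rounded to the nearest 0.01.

OR_MH = Σ(aᵢdᵢ/nᵢ) / Σ(bᵢcᵢ/nᵢ), where nᵢ is the stratum total.
Stratum 1 (Low): n = 364; a·d/n = 143·105/364 = 41.2500; b·c/n = 40·76/364 = 8.3516
Stratum 2 (Middle): n = 671; a·d/n = 231·219/671 = 75.3934; b·c/n = 47·174/671 = 12.1878
Stratum 3 (High): n = 229; a·d/n = 104·48/229 = 21.7991; b·c/n = 39·38/229 = 6.4716
OR_MH = (41.2500 + 75.3934 + 21.7991) / (8.3516 + 12.1878 + 6.4716) = 138.4426 / 27.0110 = 5.12541

5.13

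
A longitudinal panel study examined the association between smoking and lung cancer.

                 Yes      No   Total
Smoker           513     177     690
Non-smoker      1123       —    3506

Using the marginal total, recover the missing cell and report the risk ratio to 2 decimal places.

The missing cell is in the unexposed row: 3506 − 1123 = 2383.
So a = 513, b = 177, c = 1123, d = 2383.
RR = [a/(a+b)] / [c/(c+d)] = (513/690) / (1123/3506) = 0.74348/0.32031 = 2.32114

2.32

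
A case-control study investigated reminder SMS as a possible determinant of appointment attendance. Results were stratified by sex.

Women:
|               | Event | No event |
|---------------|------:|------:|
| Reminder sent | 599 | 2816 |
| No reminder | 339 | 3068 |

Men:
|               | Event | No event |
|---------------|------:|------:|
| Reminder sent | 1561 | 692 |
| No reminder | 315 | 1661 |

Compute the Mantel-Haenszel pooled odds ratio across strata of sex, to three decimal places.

4.609

OR_MH = Σ(aᵢdᵢ/nᵢ) / Σ(bᵢcᵢ/nᵢ), where nᵢ is the stratum total.
Stratum 1 (Women): n = 6822; a·d/n = 599·3068/6822 = 269.3832; b·c/n = 2816·339/6822 = 139.9332
Stratum 2 (Men): n = 4229; a·d/n = 1561·1661/4229 = 613.1050; b·c/n = 692·315/4229 = 51.5441
OR_MH = (269.3832 + 613.1050) / (139.9332 + 51.5441) = 882.4882 / 191.4773 = 4.60884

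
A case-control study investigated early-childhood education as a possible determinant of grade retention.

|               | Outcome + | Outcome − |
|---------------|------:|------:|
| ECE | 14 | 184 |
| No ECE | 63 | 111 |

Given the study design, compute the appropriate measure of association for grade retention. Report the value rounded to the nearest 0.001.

0.134

Cells: a = 14, b = 184, c = 63, d = 111.
This is a case-control study: participants were sampled on outcome status, so risks in the source population cannot be estimated directly — relative risk is not valid here. The odds ratio is the appropriate measure.
OR = (a·d)/(b·c) = (14 × 111) / (184 × 63) = 1554 / 11592 = 0.13406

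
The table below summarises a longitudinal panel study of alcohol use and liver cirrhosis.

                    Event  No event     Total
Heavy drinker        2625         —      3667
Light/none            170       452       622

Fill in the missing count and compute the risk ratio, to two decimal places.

The missing cell is in the exposed row: 3667 − 2625 = 1042.
So a = 2625, b = 1042, c = 170, d = 452.
RR = [a/(a+b)] / [c/(c+d)] = (2625/3667) / (170/622) = 0.71584/0.27331 = 2.61915

2.62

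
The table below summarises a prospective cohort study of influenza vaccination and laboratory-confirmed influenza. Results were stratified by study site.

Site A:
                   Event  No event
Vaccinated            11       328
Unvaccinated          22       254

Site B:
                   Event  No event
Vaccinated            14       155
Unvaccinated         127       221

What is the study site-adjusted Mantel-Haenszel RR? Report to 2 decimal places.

RR_MH = Σ(aᵢ·n₀ᵢ/nᵢ) / Σ(cᵢ·n₁ᵢ/nᵢ), with n₁ᵢ = aᵢ+bᵢ (exposed), n₀ᵢ = cᵢ+dᵢ (unexposed), nᵢ = n₁ᵢ+n₀ᵢ.
Stratum 1 (Site A): n₁ = 339, n₀ = 276, n = 615; a·n₀/n = 11·276/615 = 4.9366; c·n₁/n = 22·339/615 = 12.1268
Stratum 2 (Site B): n₁ = 169, n₀ = 348, n = 517; a·n₀/n = 14·348/517 = 9.4236; c·n₁/n = 127·169/517 = 41.5145
RR_MH = (4.9366 + 9.4236) / (12.1268 + 41.5145) = 14.3602 / 53.6413 = 0.26771

0.27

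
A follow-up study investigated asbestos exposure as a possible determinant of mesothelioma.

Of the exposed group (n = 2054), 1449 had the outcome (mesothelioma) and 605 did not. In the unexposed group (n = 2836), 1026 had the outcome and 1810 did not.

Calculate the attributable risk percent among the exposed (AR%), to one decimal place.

From the description: a = 1449, b = 605, c = 1026, d = 1810.
Risk in exposed = 1449/2054 = 0.70545; risk in unexposed = 1026/2836 = 0.36178.
RR = 0.70545/0.36178 = 1.94996
AR% = (RR − 1)/RR × 100 = (1.94996 − 1)/1.94996 × 100 = 48.7170%

48.7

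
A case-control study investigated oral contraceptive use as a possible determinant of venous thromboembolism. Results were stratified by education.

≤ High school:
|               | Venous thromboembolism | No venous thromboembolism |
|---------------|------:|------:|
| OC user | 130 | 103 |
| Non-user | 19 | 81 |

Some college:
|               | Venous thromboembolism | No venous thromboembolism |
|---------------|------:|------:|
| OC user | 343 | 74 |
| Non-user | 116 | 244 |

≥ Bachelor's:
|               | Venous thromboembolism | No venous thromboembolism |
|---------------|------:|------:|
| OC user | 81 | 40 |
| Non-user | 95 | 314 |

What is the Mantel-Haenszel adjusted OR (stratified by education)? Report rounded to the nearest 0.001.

OR_MH = Σ(aᵢdᵢ/nᵢ) / Σ(bᵢcᵢ/nᵢ), where nᵢ is the stratum total.
Stratum 1 (≤ High school): n = 333; a·d/n = 130·81/333 = 31.6216; b·c/n = 103·19/333 = 5.8769
Stratum 2 (Some college): n = 777; a·d/n = 343·244/777 = 107.7117; b·c/n = 74·116/777 = 11.0476
Stratum 3 (≥ Bachelor's): n = 530; a·d/n = 81·314/530 = 47.9887; b·c/n = 40·95/530 = 7.1698
OR_MH = (31.6216 + 107.7117 + 47.9887) / (5.8769 + 11.0476 + 7.1698) = 187.3220 / 24.0943 = 7.77453

7.775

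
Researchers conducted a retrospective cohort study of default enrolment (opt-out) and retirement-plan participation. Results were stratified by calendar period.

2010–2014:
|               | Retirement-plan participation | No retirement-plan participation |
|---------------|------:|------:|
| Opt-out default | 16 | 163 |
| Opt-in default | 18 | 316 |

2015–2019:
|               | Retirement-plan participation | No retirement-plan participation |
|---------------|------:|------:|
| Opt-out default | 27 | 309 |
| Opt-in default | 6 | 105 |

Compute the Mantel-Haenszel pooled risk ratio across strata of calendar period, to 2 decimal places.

RR_MH = Σ(aᵢ·n₀ᵢ/nᵢ) / Σ(cᵢ·n₁ᵢ/nᵢ), with n₁ᵢ = aᵢ+bᵢ (exposed), n₀ᵢ = cᵢ+dᵢ (unexposed), nᵢ = n₁ᵢ+n₀ᵢ.
Stratum 1 (2010–2014): n₁ = 179, n₀ = 334, n = 513; a·n₀/n = 16·334/513 = 10.4172; c·n₁/n = 18·179/513 = 6.2807
Stratum 2 (2015–2019): n₁ = 336, n₀ = 111, n = 447; a·n₀/n = 27·111/447 = 6.7047; c·n₁/n = 6·336/447 = 4.5101
RR_MH = (10.4172 + 6.7047) / (6.2807 + 4.5101) = 17.1219 / 10.7908 = 1.58671

1.59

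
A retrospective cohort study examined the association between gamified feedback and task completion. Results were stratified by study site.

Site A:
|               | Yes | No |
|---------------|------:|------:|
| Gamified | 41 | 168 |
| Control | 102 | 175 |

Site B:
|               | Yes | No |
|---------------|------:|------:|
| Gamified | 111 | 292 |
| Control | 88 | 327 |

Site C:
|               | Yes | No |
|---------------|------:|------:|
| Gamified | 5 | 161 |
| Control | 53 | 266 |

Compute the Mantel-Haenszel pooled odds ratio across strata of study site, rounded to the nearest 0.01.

0.73

OR_MH = Σ(aᵢdᵢ/nᵢ) / Σ(bᵢcᵢ/nᵢ), where nᵢ is the stratum total.
Stratum 1 (Site A): n = 486; a·d/n = 41·175/486 = 14.7634; b·c/n = 168·102/486 = 35.2593
Stratum 2 (Site B): n = 818; a·d/n = 111·327/818 = 44.3729; b·c/n = 292·88/818 = 31.4132
Stratum 3 (Site C): n = 485; a·d/n = 5·266/485 = 2.7423; b·c/n = 161·53/485 = 17.5938
OR_MH = (14.7634 + 44.3729 + 2.7423) / (35.2593 + 31.4132 + 17.5938) = 61.8785 / 84.2663 = 0.73432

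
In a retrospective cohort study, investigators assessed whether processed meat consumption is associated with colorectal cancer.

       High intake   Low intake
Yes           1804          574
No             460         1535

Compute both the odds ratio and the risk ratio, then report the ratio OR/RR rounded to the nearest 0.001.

Reading the table with exposure as columns: a = 1804 (High intake, case), b = 460 (High intake, non-case), c = 574 (Low intake, case), d = 1535.
OR = (1804·1535)/(460·574) = 2769140/264040 = 10.48758
Risk in exposed = 1804/2264 = 0.79682; risk in unexposed = 574/2109 = 0.27217; RR = 2.92769
OR/RR = 10.48758 / 2.92769 = 3.58220
The outcome is not rare, so the OR lies further from 1 than the RR.

3.582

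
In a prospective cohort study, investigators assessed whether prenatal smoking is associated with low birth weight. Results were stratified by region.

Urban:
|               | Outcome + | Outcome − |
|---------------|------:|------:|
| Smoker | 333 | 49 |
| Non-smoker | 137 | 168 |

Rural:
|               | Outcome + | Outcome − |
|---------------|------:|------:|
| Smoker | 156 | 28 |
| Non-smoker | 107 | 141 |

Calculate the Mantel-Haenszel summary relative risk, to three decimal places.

RR_MH = Σ(aᵢ·n₀ᵢ/nᵢ) / Σ(cᵢ·n₁ᵢ/nᵢ), with n₁ᵢ = aᵢ+bᵢ (exposed), n₀ᵢ = cᵢ+dᵢ (unexposed), nᵢ = n₁ᵢ+n₀ᵢ.
Stratum 1 (Urban): n₁ = 382, n₀ = 305, n = 687; a·n₀/n = 333·305/687 = 147.8384; c·n₁/n = 137·382/687 = 76.1776
Stratum 2 (Rural): n₁ = 184, n₀ = 248, n = 432; a·n₀/n = 156·248/432 = 89.5556; c·n₁/n = 107·184/432 = 45.5741
RR_MH = (147.8384 + 89.5556) / (76.1776 + 45.5741) = 237.3940 / 121.7517 = 1.94982

1.950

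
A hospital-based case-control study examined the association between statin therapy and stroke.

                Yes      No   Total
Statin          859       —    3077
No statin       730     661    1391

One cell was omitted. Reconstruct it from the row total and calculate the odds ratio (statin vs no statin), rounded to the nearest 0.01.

0.35

The missing cell is in the exposed row: 3077 − 859 = 2218.
So a = 859, b = 2218, c = 730, d = 661.
OR = (a·d)/(b·c) = (859 × 661) / (2218 × 730) = 567799 / 1619140 = 0.35068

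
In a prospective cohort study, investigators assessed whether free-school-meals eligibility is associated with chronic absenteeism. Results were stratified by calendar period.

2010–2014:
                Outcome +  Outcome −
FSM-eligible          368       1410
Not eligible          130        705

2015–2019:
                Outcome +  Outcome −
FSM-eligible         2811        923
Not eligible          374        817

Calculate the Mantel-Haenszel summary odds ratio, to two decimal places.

4.03

OR_MH = Σ(aᵢdᵢ/nᵢ) / Σ(bᵢcᵢ/nᵢ), where nᵢ is the stratum total.
Stratum 1 (2010–2014): n = 2613; a·d/n = 368·705/2613 = 99.2882; b·c/n = 1410·130/2613 = 70.1493
Stratum 2 (2015–2019): n = 4925; a·d/n = 2811·817/4925 = 466.3121; b·c/n = 923·374/4925 = 70.0918
OR_MH = (99.2882 + 466.3121) / (70.1493 + 70.0918) = 565.6003 / 140.2410 = 4.03306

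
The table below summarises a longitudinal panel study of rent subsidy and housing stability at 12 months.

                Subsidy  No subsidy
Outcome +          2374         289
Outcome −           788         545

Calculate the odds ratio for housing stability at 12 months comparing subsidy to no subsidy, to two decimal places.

5.68

Reading the table with exposure as columns: a = 2374 (Subsidy, case), b = 788 (Subsidy, non-case), c = 289 (No subsidy, case), d = 545.
OR = (a·d)/(b·c) = (2374 × 545) / (788 × 289) = 1293830 / 227732 = 5.68137
The odds of housing stability at 12 months are about 5.68 times as high in the subsidy group.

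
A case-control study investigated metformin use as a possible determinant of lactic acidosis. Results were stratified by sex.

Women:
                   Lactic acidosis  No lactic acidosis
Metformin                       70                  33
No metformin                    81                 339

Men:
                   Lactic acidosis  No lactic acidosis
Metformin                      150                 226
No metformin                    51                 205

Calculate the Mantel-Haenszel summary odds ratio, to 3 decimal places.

4.027

OR_MH = Σ(aᵢdᵢ/nᵢ) / Σ(bᵢcᵢ/nᵢ), where nᵢ is the stratum total.
Stratum 1 (Women): n = 523; a·d/n = 70·339/523 = 45.3728; b·c/n = 33·81/523 = 5.1109
Stratum 2 (Men): n = 632; a·d/n = 150·205/632 = 48.6551; b·c/n = 226·51/632 = 18.2373
OR_MH = (45.3728 + 48.6551) / (5.1109 + 18.2373) = 94.0279 / 23.3482 = 4.02719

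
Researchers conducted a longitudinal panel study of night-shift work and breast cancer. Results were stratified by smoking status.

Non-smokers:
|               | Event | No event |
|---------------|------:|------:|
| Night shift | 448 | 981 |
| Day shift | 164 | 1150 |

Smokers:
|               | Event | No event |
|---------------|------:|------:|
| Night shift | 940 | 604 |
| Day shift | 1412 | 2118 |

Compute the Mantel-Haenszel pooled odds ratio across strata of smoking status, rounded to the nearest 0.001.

2.559

OR_MH = Σ(aᵢdᵢ/nᵢ) / Σ(bᵢcᵢ/nᵢ), where nᵢ is the stratum total.
Stratum 1 (Non-smokers): n = 2743; a·d/n = 448·1150/2743 = 187.8236; b·c/n = 981·164/2743 = 58.6526
Stratum 2 (Smokers): n = 5074; a·d/n = 940·2118/5074 = 392.3768; b·c/n = 604·1412/5074 = 168.0820
OR_MH = (187.8236 + 392.3768) / (58.6526 + 168.0820) = 580.2004 / 226.7346 = 2.55894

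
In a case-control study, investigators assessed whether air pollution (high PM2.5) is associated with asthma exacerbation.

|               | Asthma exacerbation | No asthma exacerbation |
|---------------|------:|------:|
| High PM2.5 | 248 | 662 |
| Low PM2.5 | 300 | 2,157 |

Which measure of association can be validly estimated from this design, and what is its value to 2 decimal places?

2.69

Cells: a = 248, b = 662, c = 300, d = 2157.
This is a case-control study: participants were sampled on outcome status, so risks in the source population cannot be estimated directly — relative risk is not valid here. The odds ratio is the appropriate measure.
OR = (a·d)/(b·c) = (248 × 2157) / (662 × 300) = 534936 / 198600 = 2.69353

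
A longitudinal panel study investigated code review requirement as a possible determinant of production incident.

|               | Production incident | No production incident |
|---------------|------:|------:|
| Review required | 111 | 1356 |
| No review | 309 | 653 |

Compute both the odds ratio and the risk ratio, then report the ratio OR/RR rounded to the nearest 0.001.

0.734

Cells: a = 111, b = 1356, c = 309, d = 653.
OR = (111·653)/(1356·309) = 72483/419004 = 0.17299
Risk in exposed = 111/1467 = 0.07566; risk in unexposed = 309/962 = 0.32121; RR = 0.23556
OR/RR = 0.17299 / 0.23556 = 0.73436
The outcome is not rare, so the OR lies further from 1 than the RR.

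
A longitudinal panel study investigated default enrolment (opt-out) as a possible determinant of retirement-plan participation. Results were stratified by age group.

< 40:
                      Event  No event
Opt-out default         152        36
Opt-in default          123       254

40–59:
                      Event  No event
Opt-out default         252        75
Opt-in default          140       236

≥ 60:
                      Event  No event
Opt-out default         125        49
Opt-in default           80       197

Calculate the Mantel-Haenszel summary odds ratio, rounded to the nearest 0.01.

OR_MH = Σ(aᵢdᵢ/nᵢ) / Σ(bᵢcᵢ/nᵢ), where nᵢ is the stratum total.
Stratum 1 (< 40): n = 565; a·d/n = 152·254/565 = 68.3327; b·c/n = 36·123/565 = 7.8372
Stratum 2 (40–59): n = 703; a·d/n = 252·236/703 = 84.5974; b·c/n = 75·140/703 = 14.9360
Stratum 3 (≥ 60): n = 451; a·d/n = 125·197/451 = 54.6009; b·c/n = 49·80/451 = 8.6918
OR_MH = (68.3327 + 84.5974 + 54.6009) / (7.8372 + 14.9360 + 8.6918) = 207.5311 / 31.4650 = 6.59563

6.60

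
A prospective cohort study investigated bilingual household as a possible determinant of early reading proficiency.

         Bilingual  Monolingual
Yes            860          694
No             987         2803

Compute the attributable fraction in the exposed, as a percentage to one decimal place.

57.4

Reading the table with exposure as columns: a = 860 (Bilingual, case), b = 987 (Bilingual, non-case), c = 694 (Monolingual, case), d = 2803.
Risk in exposed = 860/1847 = 0.46562; risk in unexposed = 694/3497 = 0.19846.
RR = 0.46562/0.19846 = 2.34621
AR% = (RR − 1)/RR × 100 = (2.34621 − 1)/2.34621 × 100 = 57.3782%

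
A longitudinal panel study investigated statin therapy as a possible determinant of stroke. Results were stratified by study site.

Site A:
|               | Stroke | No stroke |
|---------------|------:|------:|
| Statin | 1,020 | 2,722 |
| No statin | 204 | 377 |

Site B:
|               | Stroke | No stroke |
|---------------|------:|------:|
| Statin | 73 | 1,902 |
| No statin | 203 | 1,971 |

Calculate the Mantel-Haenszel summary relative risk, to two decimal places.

0.64

RR_MH = Σ(aᵢ·n₀ᵢ/nᵢ) / Σ(cᵢ·n₁ᵢ/nᵢ), with n₁ᵢ = aᵢ+bᵢ (exposed), n₀ᵢ = cᵢ+dᵢ (unexposed), nᵢ = n₁ᵢ+n₀ᵢ.
Stratum 1 (Site A): n₁ = 3742, n₀ = 581, n = 4323; a·n₀/n = 1020·581/4323 = 137.0854; c·n₁/n = 204·3742/4323 = 176.5829
Stratum 2 (Site B): n₁ = 1975, n₀ = 2174, n = 4149; a·n₀/n = 73·2174/4149 = 38.2507; c·n₁/n = 203·1975/4149 = 96.6317
RR_MH = (137.0854 + 38.2507) / (176.5829 + 96.6317) = 175.3360 / 273.2146 = 0.64175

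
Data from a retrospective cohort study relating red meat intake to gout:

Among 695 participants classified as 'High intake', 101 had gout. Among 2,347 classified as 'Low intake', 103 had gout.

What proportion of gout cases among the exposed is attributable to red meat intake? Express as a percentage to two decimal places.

69.80

From the description: a = 101, b = 594, c = 103, d = 2244.
Risk in exposed = 101/695 = 0.14532; risk in unexposed = 103/2347 = 0.04389.
RR = 0.14532/0.04389 = 3.31141
AR% = (RR − 1)/RR × 100 = (3.31141 − 1)/3.31141 × 100 = 69.8013%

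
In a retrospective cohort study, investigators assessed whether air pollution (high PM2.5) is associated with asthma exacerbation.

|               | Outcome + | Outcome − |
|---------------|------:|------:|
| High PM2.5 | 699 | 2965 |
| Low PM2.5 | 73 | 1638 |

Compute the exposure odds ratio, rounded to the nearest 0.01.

Cells: a = 699, b = 2965, c = 73, d = 1638.
OR = (a·d)/(b·c) = (699 × 1638) / (2965 × 73) = 1144962 / 216445 = 5.28985
The odds of asthma exacerbation are about 5.29 times as high in the high pm2.5 group.

5.29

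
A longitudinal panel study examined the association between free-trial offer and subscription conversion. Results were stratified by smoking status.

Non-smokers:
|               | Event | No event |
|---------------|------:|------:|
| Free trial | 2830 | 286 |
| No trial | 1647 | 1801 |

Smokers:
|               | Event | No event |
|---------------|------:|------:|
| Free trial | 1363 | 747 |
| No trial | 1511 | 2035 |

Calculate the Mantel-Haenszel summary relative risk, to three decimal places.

RR_MH = Σ(aᵢ·n₀ᵢ/nᵢ) / Σ(cᵢ·n₁ᵢ/nᵢ), with n₁ᵢ = aᵢ+bᵢ (exposed), n₀ᵢ = cᵢ+dᵢ (unexposed), nᵢ = n₁ᵢ+n₀ᵢ.
Stratum 1 (Non-smokers): n₁ = 3116, n₀ = 3448, n = 6564; a·n₀/n = 2830·3448/6564 = 1486.5692; c·n₁/n = 1647·3116/6564 = 781.8483
Stratum 2 (Smokers): n₁ = 2110, n₀ = 3546, n = 5656; a·n₀/n = 1363·3546/5656 = 854.5258; c·n₁/n = 1511·2110/5656 = 563.6864
RR_MH = (1486.5692 + 854.5258) / (781.8483 + 563.6864) = 2341.0950 / 1345.5346 = 1.73990

1.740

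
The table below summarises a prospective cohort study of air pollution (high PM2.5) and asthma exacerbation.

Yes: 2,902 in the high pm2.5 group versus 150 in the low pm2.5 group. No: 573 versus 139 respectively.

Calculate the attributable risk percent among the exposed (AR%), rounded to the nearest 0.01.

From the description: a = 2902, b = 573, c = 150, d = 139.
Risk in exposed = 2902/3475 = 0.83511; risk in unexposed = 150/289 = 0.51903.
RR = 0.83511/0.51903 = 1.60897
AR% = (RR − 1)/RR × 100 = (1.60897 − 1)/1.60897 × 100 = 37.8486%

37.85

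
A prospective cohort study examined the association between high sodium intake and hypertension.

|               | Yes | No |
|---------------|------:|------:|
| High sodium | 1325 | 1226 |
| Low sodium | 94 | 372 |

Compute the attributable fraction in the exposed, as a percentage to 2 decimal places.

Cells: a = 1325, b = 1226, c = 94, d = 372.
Risk in exposed = 1325/2551 = 0.51940; risk in unexposed = 94/466 = 0.20172.
RR = 0.51940/0.20172 = 2.57492
AR% = (RR − 1)/RR × 100 = (2.57492 − 1)/2.57492 × 100 = 61.1638%

61.16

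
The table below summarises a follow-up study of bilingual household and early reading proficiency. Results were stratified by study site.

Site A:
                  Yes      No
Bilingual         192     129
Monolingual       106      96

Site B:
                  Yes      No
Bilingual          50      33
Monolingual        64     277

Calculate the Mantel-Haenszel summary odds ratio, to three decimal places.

OR_MH = Σ(aᵢdᵢ/nᵢ) / Σ(bᵢcᵢ/nᵢ), where nᵢ is the stratum total.
Stratum 1 (Site A): n = 523; a·d/n = 192·96/523 = 35.2428; b·c/n = 129·106/523 = 26.1453
Stratum 2 (Site B): n = 424; a·d/n = 50·277/424 = 32.6651; b·c/n = 33·64/424 = 4.9811
OR_MH = (35.2428 + 32.6651) / (26.1453 + 4.9811) = 67.9079 / 31.1264 = 2.18168

2.182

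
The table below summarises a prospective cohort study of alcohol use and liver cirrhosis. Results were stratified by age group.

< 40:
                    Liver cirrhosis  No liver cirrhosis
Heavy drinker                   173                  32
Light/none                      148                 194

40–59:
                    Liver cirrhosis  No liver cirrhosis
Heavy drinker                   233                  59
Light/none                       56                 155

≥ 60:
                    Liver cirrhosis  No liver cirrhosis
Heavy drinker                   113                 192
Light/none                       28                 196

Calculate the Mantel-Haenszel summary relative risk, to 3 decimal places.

2.437

RR_MH = Σ(aᵢ·n₀ᵢ/nᵢ) / Σ(cᵢ·n₁ᵢ/nᵢ), with n₁ᵢ = aᵢ+bᵢ (exposed), n₀ᵢ = cᵢ+dᵢ (unexposed), nᵢ = n₁ᵢ+n₀ᵢ.
Stratum 1 (< 40): n₁ = 205, n₀ = 342, n = 547; a·n₀/n = 173·342/547 = 108.1645; c·n₁/n = 148·205/547 = 55.4662
Stratum 2 (40–59): n₁ = 292, n₀ = 211, n = 503; a·n₀/n = 233·211/503 = 97.7396; c·n₁/n = 56·292/503 = 32.5089
Stratum 3 (≥ 60): n₁ = 305, n₀ = 224, n = 529; a·n₀/n = 113·224/529 = 47.8488; c·n₁/n = 28·305/529 = 16.1437
RR_MH = (108.1645 + 97.7396 + 47.8488) / (55.4662 + 32.5089 + 16.1437) = 253.7529 / 104.1188 = 2.43715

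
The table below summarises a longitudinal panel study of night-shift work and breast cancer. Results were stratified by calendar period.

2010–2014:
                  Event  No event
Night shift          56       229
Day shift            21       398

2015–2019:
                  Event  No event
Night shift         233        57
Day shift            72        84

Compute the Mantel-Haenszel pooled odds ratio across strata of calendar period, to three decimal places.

4.712

OR_MH = Σ(aᵢdᵢ/nᵢ) / Σ(bᵢcᵢ/nᵢ), where nᵢ is the stratum total.
Stratum 1 (2010–2014): n = 704; a·d/n = 56·398/704 = 31.6591; b·c/n = 229·21/704 = 6.8310
Stratum 2 (2015–2019): n = 446; a·d/n = 233·84/446 = 43.8834; b·c/n = 57·72/446 = 9.2018
OR_MH = (31.6591 + 43.8834) / (6.8310 + 9.2018) = 75.5425 / 16.0328 = 4.71176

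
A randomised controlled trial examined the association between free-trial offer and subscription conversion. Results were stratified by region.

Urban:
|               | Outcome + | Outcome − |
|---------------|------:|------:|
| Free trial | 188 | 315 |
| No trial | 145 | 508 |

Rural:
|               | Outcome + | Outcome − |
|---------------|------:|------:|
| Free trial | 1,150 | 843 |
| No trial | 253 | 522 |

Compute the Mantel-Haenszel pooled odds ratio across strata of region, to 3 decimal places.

2.569

OR_MH = Σ(aᵢdᵢ/nᵢ) / Σ(bᵢcᵢ/nᵢ), where nᵢ is the stratum total.
Stratum 1 (Urban): n = 1156; a·d/n = 188·508/1156 = 82.6159; b·c/n = 315·145/1156 = 39.5112
Stratum 2 (Rural): n = 2768; a·d/n = 1150·522/2768 = 216.8714; b·c/n = 843·253/2768 = 77.0517
OR_MH = (82.6159 + 216.8714) / (39.5112 + 77.0517) = 299.4873 / 116.5629 = 2.56932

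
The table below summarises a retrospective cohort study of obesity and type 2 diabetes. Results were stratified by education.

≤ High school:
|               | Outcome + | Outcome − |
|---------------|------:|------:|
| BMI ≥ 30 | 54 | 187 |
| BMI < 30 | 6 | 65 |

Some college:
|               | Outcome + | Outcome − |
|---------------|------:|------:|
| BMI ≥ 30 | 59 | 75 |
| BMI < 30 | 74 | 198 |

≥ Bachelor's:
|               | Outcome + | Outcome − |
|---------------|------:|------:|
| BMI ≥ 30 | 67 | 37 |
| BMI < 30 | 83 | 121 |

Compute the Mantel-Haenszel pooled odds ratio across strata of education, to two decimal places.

2.44

OR_MH = Σ(aᵢdᵢ/nᵢ) / Σ(bᵢcᵢ/nᵢ), where nᵢ is the stratum total.
Stratum 1 (≤ High school): n = 312; a·d/n = 54·65/312 = 11.2500; b·c/n = 187·6/312 = 3.5962
Stratum 2 (Some college): n = 406; a·d/n = 59·198/406 = 28.7734; b·c/n = 75·74/406 = 13.6700
Stratum 3 (≥ Bachelor's): n = 308; a·d/n = 67·121/308 = 26.3214; b·c/n = 37·83/308 = 9.9708
OR_MH = (11.2500 + 28.7734 + 26.3214) / (3.5962 + 13.6700 + 9.9708) = 66.3448 / 27.2369 = 2.43585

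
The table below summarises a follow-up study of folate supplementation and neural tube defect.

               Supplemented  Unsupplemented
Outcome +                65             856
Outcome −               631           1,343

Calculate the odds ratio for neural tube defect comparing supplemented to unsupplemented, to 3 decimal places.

0.162

Reading the table with exposure as columns: a = 65 (Supplemented, case), b = 631 (Supplemented, non-case), c = 856 (Unsupplemented, case), d = 1343.
OR = (a·d)/(b·c) = (65 × 1343) / (631 × 856) = 87295 / 540136 = 0.16162
Exposure is associated with lower odds of neural tube defect (OR = 0.16 < 1).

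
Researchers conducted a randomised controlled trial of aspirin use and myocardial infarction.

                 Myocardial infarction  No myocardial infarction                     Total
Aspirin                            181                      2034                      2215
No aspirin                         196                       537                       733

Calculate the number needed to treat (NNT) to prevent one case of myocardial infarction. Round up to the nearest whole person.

6

Risk in treated group = 181/2215 = 0.08172; risk in control = 196/733 = 0.26739.
Absolute risk reduction = 0.26739 − 0.08172 = 0.18568
NNT = 1 / ARR = 1 / 0.18568 = 5.386 → round up → 6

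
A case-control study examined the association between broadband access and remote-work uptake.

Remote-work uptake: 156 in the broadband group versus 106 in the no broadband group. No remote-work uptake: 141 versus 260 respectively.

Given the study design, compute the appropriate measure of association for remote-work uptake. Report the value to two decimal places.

From the description: a = 156, b = 141, c = 106, d = 260.
This is a case-control study: participants were sampled on outcome status, so risks in the source population cannot be estimated directly — relative risk is not valid here. The odds ratio is the appropriate measure.
OR = (a·d)/(b·c) = (156 × 260) / (141 × 106) = 40560 / 14946 = 2.71377

2.71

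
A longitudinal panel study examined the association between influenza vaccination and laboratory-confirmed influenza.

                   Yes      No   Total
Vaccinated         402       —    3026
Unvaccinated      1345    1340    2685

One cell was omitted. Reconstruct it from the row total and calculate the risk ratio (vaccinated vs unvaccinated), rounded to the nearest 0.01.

The missing cell is in the exposed row: 3026 − 402 = 2624.
So a = 402, b = 2624, c = 1345, d = 1340.
RR = [a/(a+b)] / [c/(c+d)] = (402/3026) / (1345/2685) = 0.13285/0.50093 = 0.26520

0.27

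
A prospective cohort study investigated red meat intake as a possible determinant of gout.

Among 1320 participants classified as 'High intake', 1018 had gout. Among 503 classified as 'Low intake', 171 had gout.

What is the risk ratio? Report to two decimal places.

2.27

From the description: a = 1018, b = 302, c = 171, d = 332.
Risk in exposed = 1018/1320 = 0.77121; risk in unexposed = 171/503 = 0.33996.
RR = 0.77121 / 0.33996 = 2.26854
The risk among the exposed is 2.27 times that among the unexposed.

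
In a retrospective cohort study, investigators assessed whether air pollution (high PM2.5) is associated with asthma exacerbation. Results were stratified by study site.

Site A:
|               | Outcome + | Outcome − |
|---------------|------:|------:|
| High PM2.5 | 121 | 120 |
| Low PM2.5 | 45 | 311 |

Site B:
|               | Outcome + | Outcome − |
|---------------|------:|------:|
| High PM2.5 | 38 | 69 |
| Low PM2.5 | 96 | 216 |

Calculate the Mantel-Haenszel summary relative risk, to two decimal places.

2.35

RR_MH = Σ(aᵢ·n₀ᵢ/nᵢ) / Σ(cᵢ·n₁ᵢ/nᵢ), with n₁ᵢ = aᵢ+bᵢ (exposed), n₀ᵢ = cᵢ+dᵢ (unexposed), nᵢ = n₁ᵢ+n₀ᵢ.
Stratum 1 (Site A): n₁ = 241, n₀ = 356, n = 597; a·n₀/n = 121·356/597 = 72.1541; c·n₁/n = 45·241/597 = 18.1658
Stratum 2 (Site B): n₁ = 107, n₀ = 312, n = 419; a·n₀/n = 38·312/419 = 28.2959; c·n₁/n = 96·107/419 = 24.5155
RR_MH = (72.1541 + 28.2959) / (18.1658 + 24.5155) = 100.4500 / 42.6813 = 2.35349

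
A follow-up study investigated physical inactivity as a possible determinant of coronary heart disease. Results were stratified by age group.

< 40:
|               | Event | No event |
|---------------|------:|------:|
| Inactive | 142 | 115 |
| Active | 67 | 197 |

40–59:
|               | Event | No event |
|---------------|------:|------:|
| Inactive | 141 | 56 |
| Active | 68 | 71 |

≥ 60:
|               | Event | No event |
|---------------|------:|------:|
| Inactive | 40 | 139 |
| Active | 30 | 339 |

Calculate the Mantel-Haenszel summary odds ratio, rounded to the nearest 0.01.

3.21

OR_MH = Σ(aᵢdᵢ/nᵢ) / Σ(bᵢcᵢ/nᵢ), where nᵢ is the stratum total.
Stratum 1 (< 40): n = 521; a·d/n = 142·197/521 = 53.6929; b·c/n = 115·67/521 = 14.7889
Stratum 2 (40–59): n = 336; a·d/n = 141·71/336 = 29.7946; b·c/n = 56·68/336 = 11.3333
Stratum 3 (≥ 60): n = 548; a·d/n = 40·339/548 = 24.7445; b·c/n = 139·30/548 = 7.6095
OR_MH = (53.6929 + 29.7946 + 24.7445) / (14.7889 + 11.3333 + 7.6095) = 108.2321 / 33.7317 = 3.20862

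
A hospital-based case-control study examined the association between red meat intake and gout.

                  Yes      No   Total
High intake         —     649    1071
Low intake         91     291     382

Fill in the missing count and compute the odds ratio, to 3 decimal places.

2.079

The missing cell is in the exposed row: 1071 − 649 = 422.
So a = 422, b = 649, c = 91, d = 291.
OR = (a·d)/(b·c) = (422 × 291) / (649 × 91) = 122802 / 59059 = 2.07931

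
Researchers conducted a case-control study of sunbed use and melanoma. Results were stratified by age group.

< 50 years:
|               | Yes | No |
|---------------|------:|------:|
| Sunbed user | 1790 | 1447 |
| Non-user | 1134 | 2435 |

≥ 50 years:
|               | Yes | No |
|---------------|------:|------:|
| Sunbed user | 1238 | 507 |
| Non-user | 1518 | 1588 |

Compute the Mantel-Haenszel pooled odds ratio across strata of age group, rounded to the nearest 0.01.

2.62

OR_MH = Σ(aᵢdᵢ/nᵢ) / Σ(bᵢcᵢ/nᵢ), where nᵢ is the stratum total.
Stratum 1 (< 50 years): n = 6806; a·d/n = 1790·2435/6806 = 640.4129; b·c/n = 1447·1134/6806 = 241.0958
Stratum 2 (≥ 50 years): n = 4851; a·d/n = 1238·1588/4851 = 405.2657; b·c/n = 507·1518/4851 = 158.6531
OR_MH = (640.4129 + 405.2657) / (241.0958 + 158.6531) = 1045.6786 / 399.7489 = 2.61584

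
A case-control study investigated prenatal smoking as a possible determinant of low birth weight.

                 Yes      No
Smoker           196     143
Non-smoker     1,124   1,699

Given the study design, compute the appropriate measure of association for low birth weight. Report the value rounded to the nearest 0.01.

2.07

Cells: a = 196, b = 143, c = 1124, d = 1699.
This is a case-control study: participants were sampled on outcome status, so risks in the source population cannot be estimated directly — relative risk is not valid here. The odds ratio is the appropriate measure.
OR = (a·d)/(b·c) = (196 × 1699) / (143 × 1124) = 333004 / 160732 = 2.07180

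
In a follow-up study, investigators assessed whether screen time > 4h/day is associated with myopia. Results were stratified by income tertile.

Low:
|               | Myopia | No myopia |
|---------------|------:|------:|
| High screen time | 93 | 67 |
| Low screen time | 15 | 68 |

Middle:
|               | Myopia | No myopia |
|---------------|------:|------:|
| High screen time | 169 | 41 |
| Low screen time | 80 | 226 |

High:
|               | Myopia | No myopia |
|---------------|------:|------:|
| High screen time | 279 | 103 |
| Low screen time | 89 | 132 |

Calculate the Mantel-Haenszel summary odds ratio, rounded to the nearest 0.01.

OR_MH = Σ(aᵢdᵢ/nᵢ) / Σ(bᵢcᵢ/nᵢ), where nᵢ is the stratum total.
Stratum 1 (Low): n = 243; a·d/n = 93·68/243 = 26.0247; b·c/n = 67·15/243 = 4.1358
Stratum 2 (Middle): n = 516; a·d/n = 169·226/516 = 74.0194; b·c/n = 41·80/516 = 6.3566
Stratum 3 (High): n = 603; a·d/n = 279·132/603 = 61.0746; b·c/n = 103·89/603 = 15.2023
OR_MH = (26.0247 + 74.0194 + 61.0746) / (4.1358 + 6.3566 + 15.2023) = 161.1187 / 25.6947 = 6.27050

6.27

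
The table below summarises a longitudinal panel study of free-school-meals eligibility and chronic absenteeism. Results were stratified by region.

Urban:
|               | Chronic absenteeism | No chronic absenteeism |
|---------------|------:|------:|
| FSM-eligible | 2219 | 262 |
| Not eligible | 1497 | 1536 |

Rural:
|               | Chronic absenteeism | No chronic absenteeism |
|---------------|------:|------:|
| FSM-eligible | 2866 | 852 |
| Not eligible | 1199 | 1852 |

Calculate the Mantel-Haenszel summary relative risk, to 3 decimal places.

RR_MH = Σ(aᵢ·n₀ᵢ/nᵢ) / Σ(cᵢ·n₁ᵢ/nᵢ), with n₁ᵢ = aᵢ+bᵢ (exposed), n₀ᵢ = cᵢ+dᵢ (unexposed), nᵢ = n₁ᵢ+n₀ᵢ.
Stratum 1 (Urban): n₁ = 2481, n₀ = 3033, n = 5514; a·n₀/n = 2219·3033/5514 = 1220.5707; c·n₁/n = 1497·2481/5514 = 673.5686
Stratum 2 (Rural): n₁ = 3718, n₀ = 3051, n = 6769; a·n₀/n = 2866·3051/6769 = 1291.7958; c·n₁/n = 1199·3718/6769 = 658.5732
RR_MH = (1220.5707 + 1291.7958) / (673.5686 + 658.5732) = 2512.3666 / 1332.1418 = 1.88596

1.886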